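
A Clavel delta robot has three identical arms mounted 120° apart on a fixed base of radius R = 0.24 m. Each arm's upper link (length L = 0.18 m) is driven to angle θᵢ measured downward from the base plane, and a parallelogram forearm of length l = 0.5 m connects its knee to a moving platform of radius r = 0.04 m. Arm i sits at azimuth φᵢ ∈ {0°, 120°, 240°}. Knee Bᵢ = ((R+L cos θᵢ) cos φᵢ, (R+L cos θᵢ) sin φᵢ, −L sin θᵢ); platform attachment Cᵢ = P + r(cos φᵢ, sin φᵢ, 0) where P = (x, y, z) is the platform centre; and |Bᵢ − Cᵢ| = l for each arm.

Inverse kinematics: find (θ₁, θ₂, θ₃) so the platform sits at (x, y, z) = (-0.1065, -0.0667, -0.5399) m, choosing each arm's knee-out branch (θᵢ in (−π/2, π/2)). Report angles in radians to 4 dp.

rotate P by −φ1: (-0.1065, -0.0667, -0.5399)
  A=0.3065, B=-0.5399, C=(l²−L²−A²−y'²−z²)/(2L)=-0.4786
  θ1 = atan2(B,A) + arccos(C/0.6208) = 1.3965
rotate P by −φ2: (-0.0045, 0.1256, -0.5399)
  e−x'=0.2045;  (l²−L²−(e−x')²−y'²−z²)/2L = -0.3652
  √(A²+B²)=0.5773;  θ2 = -1.2087+2.2558 ≈ 1.0471
φ3=240.0° → target in arm frame (0.1110, -0.0589)
  A cos θ + B sin θ = C:  0.0890·cos θ + -0.5399·sin θ = -0.2369
  √(A²+B²)=0.5472;  θ3 = -1.4074+2.0185 ≈ 0.6111

θ₁ = 1.3965, θ₂ = 1.0471, θ₃ = 0.6111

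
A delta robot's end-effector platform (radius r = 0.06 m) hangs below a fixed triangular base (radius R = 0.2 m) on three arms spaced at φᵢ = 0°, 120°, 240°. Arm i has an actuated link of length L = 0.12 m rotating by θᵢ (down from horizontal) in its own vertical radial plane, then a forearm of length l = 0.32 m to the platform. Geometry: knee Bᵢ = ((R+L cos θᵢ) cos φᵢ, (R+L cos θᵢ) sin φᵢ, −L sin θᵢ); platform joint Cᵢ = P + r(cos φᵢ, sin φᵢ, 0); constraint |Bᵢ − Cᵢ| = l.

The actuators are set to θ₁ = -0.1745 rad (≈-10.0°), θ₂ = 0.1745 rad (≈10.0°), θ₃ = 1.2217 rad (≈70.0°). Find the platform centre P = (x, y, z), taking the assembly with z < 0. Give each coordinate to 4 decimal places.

(0.0769, 0.0910, -0.2267)

arm 1 at φ=0.0°: (R−r)+L cos θ1 = 0.2582;  centre 1 = (0.2582, 0.0000, 0.0208)
φ2=120.0°: virtual centre (-0.1291, 0.2236, -0.0208), radius l
centre 3 = (0.1810·cos240.0°, 0.1810·sin240.0°, -0.1128) = (-0.0905, -0.1568, -0.1128)
|centre ₂|²−|centre ₁|² = 0.0000;  |centre ₃|²−|centre ₁|² = -0.0216
plane₁₂: -0.7745x+0.4472y+-0.0833z = 0.0000
det = 0.5547;  x = 0.0174+-0.2625z,  y = 0.0302+-0.2683z
quadratic in z: (1.1409)z²+(0.0686)z+(-0.0431)=0, √Δ=0.4487 → z ∈ {-0.2267, 0.1666}; z = -0.2267 (taking z<0)
x = 0.0769, y = 0.0910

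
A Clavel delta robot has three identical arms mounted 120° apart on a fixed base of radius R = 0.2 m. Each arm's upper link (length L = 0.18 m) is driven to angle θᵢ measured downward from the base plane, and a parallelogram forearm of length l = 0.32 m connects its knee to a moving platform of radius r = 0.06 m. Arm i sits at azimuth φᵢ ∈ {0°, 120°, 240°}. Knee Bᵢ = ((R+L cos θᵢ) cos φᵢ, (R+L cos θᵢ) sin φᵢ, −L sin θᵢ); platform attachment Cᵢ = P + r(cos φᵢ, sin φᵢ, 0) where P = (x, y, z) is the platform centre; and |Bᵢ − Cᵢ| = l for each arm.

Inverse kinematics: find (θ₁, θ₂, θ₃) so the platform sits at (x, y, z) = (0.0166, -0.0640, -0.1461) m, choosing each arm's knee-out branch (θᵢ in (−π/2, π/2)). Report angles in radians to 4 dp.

φ1=0.0° → target in arm frame (0.0166, -0.0640)
  e−x'=0.1234;  (l²−L²−(e−x')²−y'²−z²)/2L = 0.0815
  √(A²+B²)=0.1912;  θ1 = -0.8694+1.1307 ≈ 0.2613
arm 2 (φ=120.0°): x'=-0.0637, y'=0.0176
  e−x'=0.2037;  (l²−L²−(e−x')²−y'²−z²)/2L = 0.0190
  θ2 = atan2(B,A) + arccos(C/0.2507) = 0.8728
rotate P by −φ3: (0.0471, 0.0464, -0.1461)
  e−x'=0.0929;  (l²−L²−(e−x')²−y'²−z²)/2L = 0.1052
  θ3 = atan2(B,A) + arccos(C/0.1731) = -0.0870

θ₁ = 0.2613, θ₂ = 0.8728, θ₃ = -0.0870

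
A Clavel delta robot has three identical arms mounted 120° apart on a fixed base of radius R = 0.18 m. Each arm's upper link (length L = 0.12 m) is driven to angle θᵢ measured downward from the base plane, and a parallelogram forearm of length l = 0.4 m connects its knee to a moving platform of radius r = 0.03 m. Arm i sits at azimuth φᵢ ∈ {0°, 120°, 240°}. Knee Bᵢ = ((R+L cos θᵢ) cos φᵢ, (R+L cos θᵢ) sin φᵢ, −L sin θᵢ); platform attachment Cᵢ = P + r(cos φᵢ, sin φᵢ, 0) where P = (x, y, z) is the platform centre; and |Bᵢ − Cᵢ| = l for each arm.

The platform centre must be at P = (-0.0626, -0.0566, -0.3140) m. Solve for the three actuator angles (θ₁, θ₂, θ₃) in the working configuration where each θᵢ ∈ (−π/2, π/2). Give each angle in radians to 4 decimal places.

θ₁ = 0.6105, θ₂ = 0.3489, θ₃ = -0.3489

arm 1 (φ=0.0°): x'=-0.0626, y'=-0.0566
  A=0.2126, B=-0.3140, C=(l²−L²−A²−y'²−z²)/(2L)=-0.0058
  √(A²+B²)=0.3792;  θ1 = -0.9756+1.5862 ≈ 0.6105
rotate P by −φ2: (-0.0177, 0.0825, -0.3140)
  A cos θ + B sin θ = C:  0.1677·cos θ + -0.3140·sin θ = 0.0503
  θ2 = atan2(B,A) + arccos(C/0.3560) = 0.3489
rotate P by −φ3: (0.0803, -0.0259, -0.3140)
  A cos θ + B sin θ = C:  0.0697·cos θ + -0.3140·sin θ = 0.1728
  √(A²+B²)=0.3216;  θ3 = -1.3524+1.0036 ≈ -0.3489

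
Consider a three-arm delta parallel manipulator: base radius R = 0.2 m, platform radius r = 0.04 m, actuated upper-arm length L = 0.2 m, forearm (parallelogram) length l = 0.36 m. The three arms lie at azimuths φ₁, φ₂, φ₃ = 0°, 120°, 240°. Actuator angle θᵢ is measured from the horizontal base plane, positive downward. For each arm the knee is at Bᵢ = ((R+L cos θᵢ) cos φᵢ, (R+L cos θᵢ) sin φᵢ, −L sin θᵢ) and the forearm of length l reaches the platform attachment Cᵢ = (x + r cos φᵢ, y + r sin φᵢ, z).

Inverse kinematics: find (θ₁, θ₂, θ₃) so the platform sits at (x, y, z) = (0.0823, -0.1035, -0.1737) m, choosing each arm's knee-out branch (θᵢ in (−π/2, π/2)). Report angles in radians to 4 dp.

arm 1 (φ=0.0°): x'=0.0823, y'=-0.1035
  e−x'=0.0777;  (l²−L²−(e−x')²−y'²−z²)/2L = 0.1067
  θ1 = atan2(B,A) + arccos(C/0.1903) = -0.1746
rotate P by −φ2: (-0.1308, -0.0195, -0.1737)
  A=0.2908, B=-0.1737, C=(l²−L²−A²−y'²−z²)/(2L)=-0.0638
  γ=atan2(-0.1737,0.2908)=-0.5385;  ψ=arccos(-0.1883)=1.7602;  θ2=γ+ψ≈1.2217
rotate P by −φ3: (0.0485, 0.1230, -0.1737)
  A cos θ + B sin θ = C:  0.1115·cos θ + -0.1737·sin θ = 0.0796
  √(A²+B²)=0.2064;  θ3 = -1.0001+1.1747 ≈ 0.1746

θ₁ = -0.1746, θ₂ = 1.2217, θ₃ = 0.1746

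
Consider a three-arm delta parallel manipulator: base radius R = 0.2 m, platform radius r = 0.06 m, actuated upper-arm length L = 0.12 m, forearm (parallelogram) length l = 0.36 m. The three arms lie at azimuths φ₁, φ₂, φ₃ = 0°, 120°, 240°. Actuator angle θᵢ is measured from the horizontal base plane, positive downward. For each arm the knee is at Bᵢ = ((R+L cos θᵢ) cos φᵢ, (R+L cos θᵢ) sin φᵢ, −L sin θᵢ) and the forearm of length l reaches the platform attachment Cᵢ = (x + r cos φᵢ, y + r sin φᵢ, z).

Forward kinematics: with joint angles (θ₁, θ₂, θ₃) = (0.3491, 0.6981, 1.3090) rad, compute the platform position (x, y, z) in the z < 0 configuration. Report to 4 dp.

(0.0803, 0.0702, -0.3492)

arm 1 at φ=0.0°: (R−r)+L cos θ1 = 0.2528;  O1 = (0.2528, 0.0000, -0.0410)
arm 2 at φ=120.0°: (R−r)+L cos θ2 = 0.2319;  O2 = (-0.1160, 0.2009, -0.0771)
φ3=240.0°: virtual centre (-0.0855, -0.1481, -0.1159), radius l
|O₂|²−|O₁|² = -0.0058;  |O₃|²−|O₁|² = -0.0229
linear system: -0.7375x+0.4017y = -0.0058−-0.0722z; -0.6766x+-0.2963y = -0.0229−-0.1497z
det = 0.4903;  x = 0.0223+-0.1663z,  y = 0.0264+-0.1256z
into |P−O₁|² = l²: 1.0434z² + 0.1521z + -0.0741 = 0;  Δ = 0.3324;  z = -0.3492 or 0.2034 → z<0 root = -0.3492
x = 0.0803, y = 0.0702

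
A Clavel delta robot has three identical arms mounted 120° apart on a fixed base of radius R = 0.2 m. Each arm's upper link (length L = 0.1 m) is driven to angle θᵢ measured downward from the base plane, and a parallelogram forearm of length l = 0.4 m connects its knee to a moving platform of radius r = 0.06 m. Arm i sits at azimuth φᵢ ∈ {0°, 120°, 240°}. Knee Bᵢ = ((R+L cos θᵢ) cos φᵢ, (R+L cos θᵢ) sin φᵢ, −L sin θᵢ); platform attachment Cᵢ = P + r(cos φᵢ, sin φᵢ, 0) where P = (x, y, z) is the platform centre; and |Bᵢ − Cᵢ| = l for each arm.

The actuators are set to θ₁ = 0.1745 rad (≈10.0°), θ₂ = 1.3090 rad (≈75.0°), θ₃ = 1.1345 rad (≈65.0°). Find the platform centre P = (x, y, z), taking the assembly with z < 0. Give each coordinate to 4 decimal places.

centre 1 = (0.2385·cos0.0°, 0.2385·sin0.0°, -0.0174) = (0.2385, 0.0000, -0.0174)
arm 2 at φ=120.0°: e+L cos θ2 = 0.1659;  centre 2 = (-0.0829, 0.1437, -0.0966)
φ3=240.0°: virtual centre (-0.0911, -0.1578, -0.0906), radius l
eliminate P² terms by subtracting sphere 1 from 2 and 3
linear system: -0.6428x+0.2873y = -0.0203−-0.1585z; -0.6592x+-0.3157y = -0.0157−-0.1465z
Cramer: x(z) = 0.0279-0.2348z;  y(z) = -0.0084+0.0261z
into |P−centre ₁|² = l²: 1.0558z² + 0.1332z + -0.1153 = 0;  Δ = 0.5046;  z = -0.3995 or 0.2733 → z<0 root = -0.3995
x = 0.1217, y = -0.0188

(0.1217, -0.0188, -0.3995)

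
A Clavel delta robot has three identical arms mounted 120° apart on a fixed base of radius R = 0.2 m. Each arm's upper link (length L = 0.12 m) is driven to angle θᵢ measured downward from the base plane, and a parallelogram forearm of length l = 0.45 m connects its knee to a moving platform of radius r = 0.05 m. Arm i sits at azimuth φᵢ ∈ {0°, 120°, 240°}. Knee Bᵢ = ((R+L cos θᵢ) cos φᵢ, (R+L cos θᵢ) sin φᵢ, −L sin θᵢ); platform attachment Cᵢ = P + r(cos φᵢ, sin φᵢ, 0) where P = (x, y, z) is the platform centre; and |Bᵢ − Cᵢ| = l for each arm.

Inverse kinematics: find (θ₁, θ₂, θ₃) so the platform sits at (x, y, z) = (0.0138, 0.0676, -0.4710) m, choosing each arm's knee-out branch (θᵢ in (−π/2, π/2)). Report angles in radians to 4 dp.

φ1=0.0° → target in arm frame (0.0138, 0.0676)
  e−x'=0.1362;  (l²−L²−(e−x')²−y'²−z²)/2L = -0.2369
  γ=atan2(-0.4710,0.1362)=-1.2893;  ψ=arccos(-0.4832)=2.0751;  θ1=γ+ψ≈0.7858
arm 2 (φ=120.0°): x'=0.0516, y'=-0.0458
  e−x'=0.0984;  (l²−L²−(e−x')²−y'²−z²)/2L = -0.1896
  γ=atan2(-0.4710,0.0984)=-1.3649;  ψ=arccos(-0.3941)=1.9759;  θ2=γ+ψ≈0.6109
φ3=240.0° → target in arm frame (-0.0654, -0.0218)
  e−x'=0.2154;  (l²−L²−(e−x')²−y'²−z²)/2L = -0.3360
  √(A²+B²)=0.5179;  θ3 = -1.1418+2.2766 ≈ 1.1349

θ₁ = 0.7858, θ₂ = 0.6109, θ₃ = 1.1349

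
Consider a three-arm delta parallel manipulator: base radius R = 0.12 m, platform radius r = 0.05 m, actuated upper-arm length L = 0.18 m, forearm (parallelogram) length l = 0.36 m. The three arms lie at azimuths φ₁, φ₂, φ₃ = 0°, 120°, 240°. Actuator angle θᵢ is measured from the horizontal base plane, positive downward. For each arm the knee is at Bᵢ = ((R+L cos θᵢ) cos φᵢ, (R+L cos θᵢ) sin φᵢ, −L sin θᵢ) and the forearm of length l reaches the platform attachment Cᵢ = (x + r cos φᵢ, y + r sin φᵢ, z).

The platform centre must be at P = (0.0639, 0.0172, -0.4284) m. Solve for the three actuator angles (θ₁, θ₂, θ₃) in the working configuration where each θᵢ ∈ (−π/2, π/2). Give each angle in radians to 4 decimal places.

θ₁ = 0.6109, θ₂ = 0.8726, θ₃ = 0.9596

rotate P by −φ1: (0.0639, 0.0172, -0.4284)
  e−x'=0.0061;  (l²−L²−(e−x')²−y'²−z²)/2L = -0.2407
  θ1 = atan2(B,A) + arccos(C/0.4284) = 0.6109
arm 2 (φ=120.0°): x'=-0.0171, y'=-0.0639
  A cos θ + B sin θ = C:  0.0871·cos θ + -0.4284·sin θ = -0.2722
  γ=atan2(-0.4284,0.0871)=-1.3703;  ψ=arccos(-0.6227)=2.2429;  θ2=γ+ψ≈0.8726
arm 3 (φ=240.0°): x'=-0.0468, y'=0.0467
  A=0.1168, B=-0.4284, C=(l²−L²−A²−y'²−z²)/(2L)=-0.2838
  θ3 = atan2(B,A) + arccos(C/0.4440) = 0.9596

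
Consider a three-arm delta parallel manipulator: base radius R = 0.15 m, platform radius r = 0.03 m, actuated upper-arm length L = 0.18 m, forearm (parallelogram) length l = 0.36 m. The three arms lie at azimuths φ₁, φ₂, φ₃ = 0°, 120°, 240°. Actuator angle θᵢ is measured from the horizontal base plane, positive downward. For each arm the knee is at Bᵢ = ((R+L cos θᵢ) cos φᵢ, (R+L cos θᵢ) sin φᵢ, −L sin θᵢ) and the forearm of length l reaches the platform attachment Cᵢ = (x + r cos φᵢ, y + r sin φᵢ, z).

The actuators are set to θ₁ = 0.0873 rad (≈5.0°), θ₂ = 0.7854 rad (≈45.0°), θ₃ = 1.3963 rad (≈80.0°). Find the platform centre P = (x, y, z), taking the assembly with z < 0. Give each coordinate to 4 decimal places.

(0.1532, 0.1023, -0.3284)

φ1=0.0°: virtual centre (0.2993, 0.0000, -0.0157), radius l
arm 2 at φ=120.0°: e+L cos θ2 = 0.2473;  centre 2 = (-0.1236, 0.2141, -0.1273)
arm 3 at φ=240.0°: e+L cos θ3 = 0.1513;  centre 3 = (-0.0756, -0.1310, -0.1773)
|centre ₂|²−|centre ₁|² = -0.0125;  |centre ₃|²−|centre ₁|² = -0.0355
[-0.8459 0.4283 -0.2232]·P = -0.0125;  [-0.7499 -0.2620 -0.3231]·P = -0.0355
det = 0.5428;  x = 0.0341+-0.3627z,  y = 0.0381+-0.1953z
into |P−centre ₁|² = l²: 1.1697z² + 0.2089z + -0.0575 = 0;  Δ = 0.3129;  z = -0.3284 or 0.1498 → z<0 root = -0.3284
x = 0.1532, y = 0.1023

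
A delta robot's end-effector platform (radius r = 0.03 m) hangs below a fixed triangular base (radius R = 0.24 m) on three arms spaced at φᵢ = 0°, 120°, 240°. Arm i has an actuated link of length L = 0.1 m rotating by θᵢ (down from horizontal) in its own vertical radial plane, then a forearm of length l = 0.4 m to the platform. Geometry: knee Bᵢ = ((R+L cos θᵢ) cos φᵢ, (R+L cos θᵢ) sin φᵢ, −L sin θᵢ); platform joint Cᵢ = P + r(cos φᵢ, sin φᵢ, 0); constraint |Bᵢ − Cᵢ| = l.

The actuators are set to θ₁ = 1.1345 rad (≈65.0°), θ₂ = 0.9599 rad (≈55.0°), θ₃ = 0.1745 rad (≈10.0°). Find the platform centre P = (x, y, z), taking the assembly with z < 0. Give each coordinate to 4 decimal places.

φ1=0.0°: virtual centre (0.2523, 0.0000, -0.0906), radius l
arm 2 at φ=120.0°: ρ2 = 0.2674;  O2 = (-0.1337, 0.2315, -0.0819)
O3 = (0.3085·cos240.0°, 0.3085·sin240.0°, -0.0174) = (-0.1542, -0.2672, -0.0174)
|O₂|²−|O₁|² = 0.0063;  |O₃|²−|O₁|² = 0.0236
plane₁₂: -0.7719x+0.4631y+0.0174z = 0.0063
det = 0.7889;  x = -0.0182+0.0978z,  y = -0.0166+0.1254z
sphere 1 gives Az²+Bz+C=0 with A=1.0253, B=0.1242, C=-0.0784;  B²−4AC=0.3369;  roots -0.3436, 0.2225;  negative root z = -0.3436
x = -0.0518, y = -0.0597

(-0.0518, -0.0597, -0.3436)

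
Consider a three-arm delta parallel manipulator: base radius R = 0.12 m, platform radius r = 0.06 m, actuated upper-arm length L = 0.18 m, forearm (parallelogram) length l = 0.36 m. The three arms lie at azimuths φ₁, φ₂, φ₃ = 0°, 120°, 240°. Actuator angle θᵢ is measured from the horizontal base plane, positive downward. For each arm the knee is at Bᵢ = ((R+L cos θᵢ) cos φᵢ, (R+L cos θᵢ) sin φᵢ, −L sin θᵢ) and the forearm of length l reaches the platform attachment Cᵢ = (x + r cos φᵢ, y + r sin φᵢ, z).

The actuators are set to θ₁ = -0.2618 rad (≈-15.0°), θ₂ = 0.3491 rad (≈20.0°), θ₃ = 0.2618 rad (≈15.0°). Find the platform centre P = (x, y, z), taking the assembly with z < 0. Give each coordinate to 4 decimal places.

arm 1 at φ=0.0°: ρ1 = 0.2339;  centre 1 = (0.2339, 0.0000, 0.0466)
centre 2 = (0.2291·cos120.0°, 0.2291·sin120.0°, -0.0616) = (-0.1146, 0.1984, -0.0616)
φ3=240.0°: virtual centre (-0.1169, -0.2025, -0.0466), radius l
subtract pairs → two planes through P
plane₁₂: -0.6969x+0.3969y+-0.2163z = -0.0006
det = 0.5607;  x = 0.0004+-0.2882z,  y = -0.0007+0.0391z
quadratic in z: (1.0846)z²+(0.0413)z+(-0.0729)=0, √Δ=0.5640 → z ∈ {-0.2791, 0.2410}; z = -0.2791 (taking z<0)
x = 0.0808, y = -0.0116

(0.0808, -0.0116, -0.2791)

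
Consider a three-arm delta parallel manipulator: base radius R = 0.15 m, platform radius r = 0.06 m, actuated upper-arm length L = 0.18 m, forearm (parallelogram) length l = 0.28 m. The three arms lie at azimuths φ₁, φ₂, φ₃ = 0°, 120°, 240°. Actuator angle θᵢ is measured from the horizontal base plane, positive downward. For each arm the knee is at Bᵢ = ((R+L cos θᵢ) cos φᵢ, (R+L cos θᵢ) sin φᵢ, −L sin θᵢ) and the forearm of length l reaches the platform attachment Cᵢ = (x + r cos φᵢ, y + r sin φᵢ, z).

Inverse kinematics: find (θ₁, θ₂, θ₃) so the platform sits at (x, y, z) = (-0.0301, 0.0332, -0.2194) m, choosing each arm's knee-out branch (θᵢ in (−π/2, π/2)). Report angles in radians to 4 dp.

θ₁ = 0.6983, θ₂ = 0.2616, θ₃ = 0.6107

φ1=0.0° → target in arm frame (-0.0301, 0.0332)
  A cos θ + B sin θ = C:  0.1201·cos θ + -0.2194·sin θ = -0.0491
  γ=atan2(-0.2194,0.1201)=-1.0699;  ψ=arccos(-0.1962)=1.7682;  θ1=γ+ψ≈0.6983
rotate P by −φ2: (0.0438, 0.0095, -0.2194)
  A=0.0462, B=-0.2194, C=(l²−L²−A²−y'²−z²)/(2L)=-0.0121
  θ2 = atan2(B,A) + arccos(C/0.2242) = 0.2616
φ3=240.0° → target in arm frame (-0.0137, -0.0427)
  e−x'=0.1037;  (l²−L²−(e−x')²−y'²−z²)/2L = -0.0409
  γ=atan2(-0.2194,0.1037)=-1.1293;  ψ=arccos(-0.1684)=1.7400;  θ3=γ+ψ≈0.6107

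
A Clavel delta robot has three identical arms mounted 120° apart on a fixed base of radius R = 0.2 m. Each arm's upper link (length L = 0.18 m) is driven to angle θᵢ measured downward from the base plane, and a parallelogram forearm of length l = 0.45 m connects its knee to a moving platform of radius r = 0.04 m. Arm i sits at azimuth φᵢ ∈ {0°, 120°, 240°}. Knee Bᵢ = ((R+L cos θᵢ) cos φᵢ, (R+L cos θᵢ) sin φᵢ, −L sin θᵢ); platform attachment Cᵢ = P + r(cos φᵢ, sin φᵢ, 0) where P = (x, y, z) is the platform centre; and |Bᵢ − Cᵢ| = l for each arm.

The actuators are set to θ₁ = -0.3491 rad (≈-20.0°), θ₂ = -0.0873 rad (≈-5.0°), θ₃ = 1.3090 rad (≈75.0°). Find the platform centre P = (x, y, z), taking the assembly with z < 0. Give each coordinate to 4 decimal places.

O1 = (0.3291·cos0.0°, 0.3291·sin0.0°, 0.0616) = (0.3291, 0.0000, 0.0616)
φ2=120.0°: virtual centre (-0.1697, 0.2939, 0.0157), radius l
O3 = (0.2066·cos240.0°, 0.2066·sin240.0°, -0.1739) = (-0.1033, -0.1789, -0.1739)
|O₂|²−|O₁|² = 0.0033;  |O₃|²−|O₁|² = -0.0392
plane₁₂: -0.9976x+0.5877y+-0.0918z = 0.0033
Cramer: x(z) = 0.0253-0.3578z;  y(z) = 0.0485-0.4512z
into |P−O₁|² = l²: 1.3316z² + 0.0505z + -0.1040 = 0;  Δ = 0.5567;  z = -0.2991 or 0.2612 → z<0 root = -0.2991
x = 0.1323, y = 0.1834

(0.1323, 0.1834, -0.2991)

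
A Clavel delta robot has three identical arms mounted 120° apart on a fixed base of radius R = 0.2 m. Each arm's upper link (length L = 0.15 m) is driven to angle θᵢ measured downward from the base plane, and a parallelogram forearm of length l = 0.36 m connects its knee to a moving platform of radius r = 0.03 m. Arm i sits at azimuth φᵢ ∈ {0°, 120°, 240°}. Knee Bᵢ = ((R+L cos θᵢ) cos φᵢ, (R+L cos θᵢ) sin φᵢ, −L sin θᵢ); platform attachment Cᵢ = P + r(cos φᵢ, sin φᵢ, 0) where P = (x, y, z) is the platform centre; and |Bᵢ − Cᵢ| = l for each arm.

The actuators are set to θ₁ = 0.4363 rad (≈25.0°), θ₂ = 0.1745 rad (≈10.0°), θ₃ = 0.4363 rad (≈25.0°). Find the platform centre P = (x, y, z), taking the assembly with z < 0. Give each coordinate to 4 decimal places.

(-0.0113, 0.0196, -0.2323)

φ1=0.0°: virtual centre (0.3059, 0.0000, -0.0634), radius l
arm 2 at φ=120.0°: e+L cos θ2 = 0.3177;  O2 = (-0.1589, 0.2752, -0.0260)
φ3=240.0°: virtual centre (-0.1530, -0.2650, -0.0634), radius l
subtract pairs → two planes through P
linear system: -0.9296x+0.5503y = 0.0040−0.0747z; -0.9178x+-0.5299y = 0.0000−0.0000z
det = 0.9977;  x = -0.0021+0.0397z,  y = 0.0037+-0.0687z
into |P−O₁|² = l²: 1.0063z² + 0.1018z + -0.0307 = 0;  Δ = 0.1338;  z = -0.2323 or 0.1311 → z<0 root = -0.2323
x = -0.0113, y = 0.0196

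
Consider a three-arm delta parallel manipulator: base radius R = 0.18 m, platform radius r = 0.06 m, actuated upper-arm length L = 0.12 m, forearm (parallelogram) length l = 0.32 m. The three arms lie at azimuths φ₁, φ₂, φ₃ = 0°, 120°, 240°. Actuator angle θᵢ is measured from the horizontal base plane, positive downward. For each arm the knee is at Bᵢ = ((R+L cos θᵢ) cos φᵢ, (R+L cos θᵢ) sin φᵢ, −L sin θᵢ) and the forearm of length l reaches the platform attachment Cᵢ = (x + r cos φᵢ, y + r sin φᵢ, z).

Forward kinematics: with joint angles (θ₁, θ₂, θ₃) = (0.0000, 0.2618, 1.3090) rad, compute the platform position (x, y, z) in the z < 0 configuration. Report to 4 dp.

(0.0847, 0.1066, -0.2587)

φ1=0.0°: virtual centre (0.2400, 0.0000, 0.0000), radius l
arm 2 at φ=120.0°: (R−r)+L cos θ2 = 0.2359;  centre 2 = (-0.1180, 0.2043, -0.0311)
arm 3 at φ=240.0°: (R−r)+L cos θ3 = 0.1511;  centre 3 = (-0.0755, -0.1308, -0.1159)
subtract pairs → two planes through P
[-0.7159 0.4086 -0.0621]·P = -0.0010;  [-0.6311 -0.2616 -0.2318]·P = -0.0213
det = 0.4452;  x = 0.0202+-0.2493z,  y = 0.0329+-0.2848z
quadratic in z: (1.1432)z²+(0.0908)z+(-0.0530)=0, √Δ=0.5006 → z ∈ {-0.2587, 0.1792}; z = -0.2587 (taking z<0)
x = 0.0847, y = 0.1066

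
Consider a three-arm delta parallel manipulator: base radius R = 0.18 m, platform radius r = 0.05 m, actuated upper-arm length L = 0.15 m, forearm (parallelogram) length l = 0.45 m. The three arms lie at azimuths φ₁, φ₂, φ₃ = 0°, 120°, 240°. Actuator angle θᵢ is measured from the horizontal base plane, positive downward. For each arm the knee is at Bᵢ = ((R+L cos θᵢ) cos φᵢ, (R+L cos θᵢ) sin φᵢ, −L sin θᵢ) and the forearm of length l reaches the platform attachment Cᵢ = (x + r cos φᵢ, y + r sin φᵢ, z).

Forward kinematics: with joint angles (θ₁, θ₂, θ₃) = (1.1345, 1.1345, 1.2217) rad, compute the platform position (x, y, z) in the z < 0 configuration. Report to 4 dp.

(0.0077, 0.0134, -0.5456)

φ1=0.0°: virtual centre (0.1934, 0.0000, -0.1359), radius l
S2 = (0.1934·cos120.0°, 0.1934·sin120.0°, -0.1359) = (-0.0967, 0.1675, -0.1359)
arm 3 at φ=240.0°: e+L cos θ3 = 0.1813;  S3 = (-0.0907, -0.1570, -0.1410)
|S₂|²−|S₁|² = 0.0000;  |S₃|²−|S₁|² = -0.0031
[-0.5802 0.3350 0.0000]·P = 0.0000;  [-0.5681 -0.3140 -0.0100]·P = -0.0031
Cramer: x(z) = 0.0028-0.0090z;  y(z) = 0.0049-0.0156z
into |P−S₁|² = l²: 1.0003z² + 0.2752z + -0.1477 = 0;  Δ = 0.6666;  z = -0.5456 or 0.2706 → z<0 root = -0.5456
x = 0.0077, y = 0.0134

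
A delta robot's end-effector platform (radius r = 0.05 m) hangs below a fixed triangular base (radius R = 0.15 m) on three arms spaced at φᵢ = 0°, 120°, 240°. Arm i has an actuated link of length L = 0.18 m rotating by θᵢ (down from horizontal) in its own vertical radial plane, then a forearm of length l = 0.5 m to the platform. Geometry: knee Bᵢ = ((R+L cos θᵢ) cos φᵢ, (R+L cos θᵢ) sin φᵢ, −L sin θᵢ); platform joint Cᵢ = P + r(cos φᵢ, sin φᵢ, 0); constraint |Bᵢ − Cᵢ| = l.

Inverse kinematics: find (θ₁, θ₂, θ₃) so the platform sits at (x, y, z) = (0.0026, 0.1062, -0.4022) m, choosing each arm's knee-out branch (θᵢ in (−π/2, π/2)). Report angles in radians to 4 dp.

θ₁ = 0.0000, θ₂ = -0.3491, θ₃ = 0.3488

arm 1 (φ=0.0°): x'=0.0026, y'=0.1062
  e−x'=0.0974;  (l²−L²−(e−x')²−y'²−z²)/2L = 0.0974
  γ=atan2(-0.4022,0.0974)=-1.3332;  ψ=arccos(0.2354)=1.3332;  θ1=γ+ψ≈0.0000
φ2=120.0° → target in arm frame (0.0907, -0.0554)
  A cos θ + B sin θ = C:  0.0093·cos θ + -0.4022·sin θ = 0.1463
  γ=atan2(-0.4022,0.0093)=-1.5476;  ψ=arccos(0.3638)=1.1985;  θ2=γ+ψ≈-0.3491
arm 3 (φ=240.0°): x'=-0.0933, y'=-0.0508
  A cos θ + B sin θ = C:  0.1933·cos θ + -0.4022·sin θ = 0.0442
  θ3 = atan2(B,A) + arccos(C/0.4462) = 0.3488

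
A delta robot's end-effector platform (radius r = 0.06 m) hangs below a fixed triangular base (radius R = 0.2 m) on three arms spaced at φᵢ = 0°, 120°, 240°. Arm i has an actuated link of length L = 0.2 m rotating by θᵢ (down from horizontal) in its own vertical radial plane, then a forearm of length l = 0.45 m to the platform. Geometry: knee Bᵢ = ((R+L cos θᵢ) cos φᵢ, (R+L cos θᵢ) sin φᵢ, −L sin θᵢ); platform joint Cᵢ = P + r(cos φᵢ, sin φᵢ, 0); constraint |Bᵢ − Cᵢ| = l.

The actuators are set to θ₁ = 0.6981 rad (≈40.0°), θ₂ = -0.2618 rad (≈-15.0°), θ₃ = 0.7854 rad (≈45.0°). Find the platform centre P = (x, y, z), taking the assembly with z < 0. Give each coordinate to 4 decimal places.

arm 1 at φ=0.0°: e+L cos θ1 = 0.2932;  centre 1 = (0.2932, 0.0000, -0.1286)
centre 2 = (0.3332·cos120.0°, 0.3332·sin120.0°, 0.0518) = (-0.1666, 0.2885, 0.0518)
arm 3 at φ=240.0°: e+L cos θ3 = 0.2814;  centre 3 = (-0.1407, -0.2437, -0.1414)
|centre ₂|²−|centre ₁|² = 0.0112;  |centre ₃|²−|centre ₁|² = -0.0033
linear system: -0.9196x+0.5771y = 0.0112−0.3606z; -0.8678x+-0.4874y = -0.0033−-0.0257z
det = 0.9491;  x = -0.0037+0.1696z,  y = 0.0134+-0.3547z
quadratic in z: (1.1546)z²+(0.1469)z+(-0.0976)=0, √Δ=0.6873 → z ∈ {-0.3612, 0.2340}; z = -0.3612 (taking z<0)
x = -0.0650, y = 0.1416

(-0.0650, 0.1416, -0.3612)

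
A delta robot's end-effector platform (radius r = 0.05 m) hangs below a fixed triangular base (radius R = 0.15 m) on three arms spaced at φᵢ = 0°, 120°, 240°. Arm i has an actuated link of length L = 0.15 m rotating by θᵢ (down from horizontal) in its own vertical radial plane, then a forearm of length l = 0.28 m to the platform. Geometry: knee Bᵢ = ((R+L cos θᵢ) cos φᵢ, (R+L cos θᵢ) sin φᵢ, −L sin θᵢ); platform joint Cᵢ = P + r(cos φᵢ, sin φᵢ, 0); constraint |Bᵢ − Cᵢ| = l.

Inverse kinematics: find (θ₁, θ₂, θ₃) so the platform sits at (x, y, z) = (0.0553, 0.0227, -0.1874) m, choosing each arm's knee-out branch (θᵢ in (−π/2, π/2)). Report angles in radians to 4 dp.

θ₁ = -0.0874, θ₂ = 0.4362, θ₃ = 0.6977

arm 1 (φ=0.0°): x'=0.0553, y'=0.0227
  A cos θ + B sin θ = C:  0.0447·cos θ + -0.1874·sin θ = 0.0609
  γ=atan2(-0.1874,0.0447)=-1.3366;  ψ=arccos(0.3161)=1.2492;  θ1=γ+ψ≈-0.0874
φ2=120.0° → target in arm frame (-0.0080, -0.0592)
  A cos θ + B sin θ = C:  0.1080·cos θ + -0.1874·sin θ = 0.0187
  θ2 = atan2(B,A) + arccos(C/0.2163) = 0.4362
rotate P by −φ3: (-0.0473, 0.0365, -0.1874)
  A cos θ + B sin θ = C:  0.1473·cos θ + -0.1874·sin θ = -0.0075
  √(A²+B²)=0.2384;  θ3 = -0.9046+1.6023 ≈ 0.6977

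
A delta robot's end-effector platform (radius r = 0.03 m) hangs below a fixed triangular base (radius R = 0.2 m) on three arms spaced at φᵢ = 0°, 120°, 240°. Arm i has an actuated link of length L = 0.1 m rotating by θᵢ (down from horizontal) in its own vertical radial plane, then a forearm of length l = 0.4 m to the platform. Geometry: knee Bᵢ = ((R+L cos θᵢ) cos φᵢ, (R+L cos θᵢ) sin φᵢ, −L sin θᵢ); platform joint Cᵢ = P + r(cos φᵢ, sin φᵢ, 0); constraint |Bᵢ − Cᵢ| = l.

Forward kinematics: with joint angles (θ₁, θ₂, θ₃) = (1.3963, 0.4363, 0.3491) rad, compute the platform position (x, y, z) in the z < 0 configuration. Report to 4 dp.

(-0.1093, -0.0073, -0.3667)

φ1=0.0°: virtual centre (0.1874, 0.0000, -0.0985), radius l
φ2=120.0°: virtual centre (-0.1303, 0.2257, -0.0423), radius l
centre 3 = (0.2640·cos240.0°, 0.2640·sin240.0°, -0.0342) = (-0.1320, -0.2286, -0.0342)
subtract pairs → two planes through P
plane₁₂: -0.6354x+0.4514y+0.1124z = 0.0249
Cramer: x(z) = -0.0400+0.1891z;  y(z) = -0.0011+0.0170z
into |P−centre ₁|² = l²: 1.0360z² + 0.1109z + -0.0986 = 0;  Δ = 0.4210;  z = -0.3667 or 0.2596 → z<0 root = -0.3667
x = -0.1093, y = -0.0073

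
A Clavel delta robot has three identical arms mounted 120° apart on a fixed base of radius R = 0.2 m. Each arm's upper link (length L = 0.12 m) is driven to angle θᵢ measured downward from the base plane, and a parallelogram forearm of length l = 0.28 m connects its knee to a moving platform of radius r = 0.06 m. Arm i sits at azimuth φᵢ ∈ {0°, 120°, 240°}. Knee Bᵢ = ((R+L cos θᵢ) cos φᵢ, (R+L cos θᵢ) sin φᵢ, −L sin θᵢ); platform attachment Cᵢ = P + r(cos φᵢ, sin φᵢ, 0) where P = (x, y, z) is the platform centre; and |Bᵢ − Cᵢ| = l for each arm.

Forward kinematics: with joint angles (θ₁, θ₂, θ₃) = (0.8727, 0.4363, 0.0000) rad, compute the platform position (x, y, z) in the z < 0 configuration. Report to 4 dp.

(-0.0489, -0.0232, -0.1762)

arm 1 at φ=0.0°: (R−r)+L cos θ1 = 0.2171;  S1 = (0.2171, 0.0000, -0.0919)
S2 = (0.2488·cos120.0°, 0.2488·sin120.0°, -0.0507) = (-0.1244, 0.2154, -0.0507)
S3 = (0.2600·cos240.0°, 0.2600·sin240.0°, 0.0000) = (-0.1300, -0.2252, 0.0000)
|S₂|²−|S₁|² = 0.0089;  |S₃|²−|S₁|² = 0.0120
plane₁₂: -0.6830x+0.4309y+0.0824z = 0.0089
Cramer: x(z) = -0.0151+0.1918z;  y(z) = -0.0034+0.1126z
into |P−S₁|² = l²: 1.0495z² + 0.0940z + -0.0160 = 0;  Δ = 0.0760;  z = -0.1762 or 0.0866 → z<0 root = -0.1762
x = -0.0489, y = -0.0232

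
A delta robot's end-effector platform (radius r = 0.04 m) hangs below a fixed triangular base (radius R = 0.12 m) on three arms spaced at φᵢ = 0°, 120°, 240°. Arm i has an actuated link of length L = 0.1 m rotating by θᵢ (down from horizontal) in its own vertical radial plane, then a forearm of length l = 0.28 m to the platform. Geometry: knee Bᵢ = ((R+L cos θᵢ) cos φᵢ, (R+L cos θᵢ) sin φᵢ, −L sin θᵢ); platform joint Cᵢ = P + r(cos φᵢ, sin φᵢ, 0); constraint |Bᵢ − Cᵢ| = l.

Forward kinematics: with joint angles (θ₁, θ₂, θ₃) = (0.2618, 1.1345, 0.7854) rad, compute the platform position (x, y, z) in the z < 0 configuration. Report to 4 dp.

arm 1 at φ=0.0°: e+L cos θ1 = 0.1766;  S1 = (0.1766, 0.0000, -0.0259)
φ2=120.0°: virtual centre (-0.0611, 0.1059, -0.0906), radius l
arm 3 at φ=240.0°: e+L cos θ3 = 0.1507;  S3 = (-0.0754, -0.1305, -0.0707)
eliminate P² terms by subtracting sphere 1 from 2 and 3
linear system: -0.4754x+0.2118y = -0.0087−-0.1295z; -0.5039x+-0.2610y = -0.0041−-0.0897z
Cramer: x(z) = 0.0136-0.2287z;  y(z) = -0.0104+0.0980z
into |P−S₁|² = l²: 1.0619z² + 0.1243z + -0.0511 = 0;  Δ = 0.2323;  z = -0.2855 or 0.1685 → z<0 root = -0.2855
x = 0.0789, y = -0.0384

(0.0789, -0.0384, -0.2855)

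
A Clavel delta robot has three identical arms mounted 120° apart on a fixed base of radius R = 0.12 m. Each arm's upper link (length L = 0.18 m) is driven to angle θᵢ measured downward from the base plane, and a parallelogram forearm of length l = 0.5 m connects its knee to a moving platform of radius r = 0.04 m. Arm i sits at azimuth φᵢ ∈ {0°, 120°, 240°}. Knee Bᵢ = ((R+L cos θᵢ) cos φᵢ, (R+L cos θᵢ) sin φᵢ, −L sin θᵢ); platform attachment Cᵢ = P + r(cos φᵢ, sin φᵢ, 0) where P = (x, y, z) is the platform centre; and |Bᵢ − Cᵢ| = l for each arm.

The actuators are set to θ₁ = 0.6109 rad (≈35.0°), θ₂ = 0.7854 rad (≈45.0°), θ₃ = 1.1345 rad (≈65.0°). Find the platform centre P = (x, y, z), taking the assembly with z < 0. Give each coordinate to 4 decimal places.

centre 1 = (0.2274·cos0.0°, 0.2274·sin0.0°, -0.1032) = (0.2274, 0.0000, -0.1032)
centre 2 = (0.2073·cos120.0°, 0.2073·sin120.0°, -0.1273) = (-0.1036, 0.1795, -0.1273)
φ3=240.0°: virtual centre (-0.0780, -0.1352, -0.1631), radius l
|centre ₂|²−|centre ₁|² = -0.0032;  |centre ₃|²−|centre ₁|² = -0.0114
[-0.6622 0.3590 -0.0481]·P = -0.0032;  [-0.6110 -0.2703 -0.1198]·P = -0.0114
det = 0.3983;  x = 0.0125+-0.1406z,  y = 0.0140+-0.1254z
into |P−centre ₁|² = l²: 1.0355z² + 0.2634z + -0.1929 = 0;  Δ = 0.8685;  z = -0.5772 or 0.3228 → z<0 root = -0.5772
x = 0.0936, y = 0.0864

(0.0936, 0.0864, -0.5772)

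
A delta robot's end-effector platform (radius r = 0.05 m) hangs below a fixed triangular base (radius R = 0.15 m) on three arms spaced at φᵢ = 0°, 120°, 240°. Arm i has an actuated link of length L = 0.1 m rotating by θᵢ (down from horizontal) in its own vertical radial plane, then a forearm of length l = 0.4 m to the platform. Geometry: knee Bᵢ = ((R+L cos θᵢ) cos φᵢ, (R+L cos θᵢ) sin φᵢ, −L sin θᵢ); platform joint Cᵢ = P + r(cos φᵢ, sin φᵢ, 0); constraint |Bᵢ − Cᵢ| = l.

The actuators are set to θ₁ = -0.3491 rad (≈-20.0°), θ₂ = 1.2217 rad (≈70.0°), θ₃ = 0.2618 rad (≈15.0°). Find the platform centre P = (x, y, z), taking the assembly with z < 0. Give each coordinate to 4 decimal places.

O1 = (0.1940·cos0.0°, 0.1940·sin0.0°, 0.0342) = (0.1940, 0.0000, 0.0342)
arm 2 at φ=120.0°: (R−r)+L cos θ2 = 0.1342;  O2 = (-0.0671, 0.1162, -0.0940)
φ3=240.0°: virtual centre (-0.0983, -0.1703, -0.0259), radius l
subtract pairs → two planes through P
[-0.5221 0.2324 -0.2563]·P = -0.0120;  [-0.5845 -0.3405 -0.1202]·P = 0.0005
det = 0.3137;  x = 0.0126+-0.3673z,  y = -0.0231+0.2777z
sphere 1 gives Az²+Bz+C=0 with A=1.2120, B=0.0520, C=-0.1254;  B²−4AC=0.6106;  roots -0.3438, 0.3009;  negative root z = -0.3438
x = 0.1389, y = -0.1186

(0.1389, -0.1186, -0.3438)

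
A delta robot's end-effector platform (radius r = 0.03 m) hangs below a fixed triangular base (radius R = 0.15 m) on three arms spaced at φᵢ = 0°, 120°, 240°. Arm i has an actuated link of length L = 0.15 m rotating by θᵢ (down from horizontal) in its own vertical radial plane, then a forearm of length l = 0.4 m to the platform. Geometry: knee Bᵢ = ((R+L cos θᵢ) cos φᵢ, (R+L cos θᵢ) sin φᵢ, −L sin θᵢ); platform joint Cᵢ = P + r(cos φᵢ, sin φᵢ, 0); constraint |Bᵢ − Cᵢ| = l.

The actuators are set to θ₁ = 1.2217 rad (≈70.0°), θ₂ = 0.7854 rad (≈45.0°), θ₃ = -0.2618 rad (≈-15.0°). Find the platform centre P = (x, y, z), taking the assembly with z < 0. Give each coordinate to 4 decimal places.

(-0.1496, -0.1221, -0.3461)

φ1=0.0°: virtual centre (0.1713, 0.0000, -0.1410), radius l
φ2=120.0°: virtual centre (-0.1130, 0.1958, -0.1061), radius l
φ3=240.0°: virtual centre (-0.1324, -0.2294, 0.0388), radius l
eliminate P² terms by subtracting sphere 1 from 2 and 3
plane₁₂: -0.5687x+0.3916y+0.0698z = 0.0131
det = 0.4988;  x = -0.0297+0.3464z,  y = -0.0096+0.3250z
quadratic in z: (1.2256)z²+(0.1364)z+(-0.0996)=0, √Δ=0.7121 → z ∈ {-0.3461, 0.2349}; z = -0.3461 (taking z<0)
x = -0.1496, y = -0.1221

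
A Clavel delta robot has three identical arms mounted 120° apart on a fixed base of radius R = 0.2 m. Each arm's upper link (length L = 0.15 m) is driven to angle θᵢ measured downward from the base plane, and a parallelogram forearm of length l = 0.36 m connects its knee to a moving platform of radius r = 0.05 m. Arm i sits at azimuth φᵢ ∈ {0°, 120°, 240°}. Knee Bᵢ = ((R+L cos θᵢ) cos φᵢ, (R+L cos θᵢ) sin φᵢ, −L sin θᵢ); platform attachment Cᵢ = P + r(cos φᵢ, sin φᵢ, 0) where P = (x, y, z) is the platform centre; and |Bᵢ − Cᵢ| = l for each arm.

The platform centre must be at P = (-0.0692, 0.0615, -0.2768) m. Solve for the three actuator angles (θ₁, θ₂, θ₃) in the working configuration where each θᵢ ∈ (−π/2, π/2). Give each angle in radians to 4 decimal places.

rotate P by −φ1: (-0.0692, 0.0615, -0.2768)
  A cos θ + B sin θ = C:  0.2192·cos θ + -0.2768·sin θ = -0.0712
  γ=atan2(-0.2768,0.2192)=-0.9010;  ψ=arccos(-0.2016)=1.7737;  θ1=γ+ψ≈0.8727
φ2=120.0° → target in arm frame (0.0879, 0.0292)
  A cos θ + B sin θ = C:  0.0621·cos θ + -0.2768·sin θ = 0.0859
  γ=atan2(-0.2768,0.0621)=-1.3500;  ψ=arccos(0.3028)=1.2632;  θ2=γ+ψ≈-0.0868
arm 3 (φ=240.0°): x'=-0.0187, y'=-0.0907
  A cos θ + B sin θ = C:  0.1687·cos θ + -0.2768·sin θ = -0.0206
  √(A²+B²)=0.3241;  θ3 = -1.0235+1.6345 ≈ 0.6109

θ₁ = 0.8727, θ₂ = -0.0868, θ₃ = 0.6109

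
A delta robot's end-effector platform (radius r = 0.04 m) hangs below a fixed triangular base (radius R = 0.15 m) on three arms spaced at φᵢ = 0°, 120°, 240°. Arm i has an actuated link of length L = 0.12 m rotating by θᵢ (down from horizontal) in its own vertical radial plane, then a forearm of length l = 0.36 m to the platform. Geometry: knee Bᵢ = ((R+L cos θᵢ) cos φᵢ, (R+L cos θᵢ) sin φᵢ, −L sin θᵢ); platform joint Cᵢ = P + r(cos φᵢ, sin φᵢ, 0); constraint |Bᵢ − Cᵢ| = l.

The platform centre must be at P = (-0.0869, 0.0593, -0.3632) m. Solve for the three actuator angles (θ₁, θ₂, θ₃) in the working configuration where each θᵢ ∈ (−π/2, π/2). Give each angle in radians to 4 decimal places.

θ₁ = 1.1341, θ₂ = 0.2616, θ₃ = 0.7853

φ1=0.0° → target in arm frame (-0.0869, 0.0593)
  e−x'=0.1969;  (l²−L²−(e−x')²−y'²−z²)/2L = -0.2458
  θ1 = atan2(B,A) + arccos(C/0.4131) = 1.1341
φ2=120.0° → target in arm frame (0.0948, 0.0456)
  e−x'=0.0152;  (l²−L²−(e−x')²−y'²−z²)/2L = -0.0793
  γ=atan2(-0.3632,0.0152)=-1.5290;  ψ=arccos(-0.2181)=1.7906;  θ2=γ+ψ≈0.2616
rotate P by −φ3: (-0.0079, -0.1049, -0.3632)
  A cos θ + B sin θ = C:  0.1179·cos θ + -0.3632·sin θ = -0.1734
  θ3 = atan2(B,A) + arccos(C/0.3819) = 0.7853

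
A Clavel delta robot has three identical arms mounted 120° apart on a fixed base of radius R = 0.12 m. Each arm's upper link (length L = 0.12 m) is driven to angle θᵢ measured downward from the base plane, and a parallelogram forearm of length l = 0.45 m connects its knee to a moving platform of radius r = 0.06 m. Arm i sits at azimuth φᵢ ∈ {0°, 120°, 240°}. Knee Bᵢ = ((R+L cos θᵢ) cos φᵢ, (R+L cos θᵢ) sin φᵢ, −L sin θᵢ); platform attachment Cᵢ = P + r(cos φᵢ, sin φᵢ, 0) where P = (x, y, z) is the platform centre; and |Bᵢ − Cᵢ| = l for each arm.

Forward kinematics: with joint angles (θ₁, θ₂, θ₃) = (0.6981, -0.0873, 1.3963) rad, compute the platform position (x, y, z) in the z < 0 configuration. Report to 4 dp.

(0.0139, 0.2652, -0.4135)

arm 1 at φ=0.0°: e+L cos θ1 = 0.1519;  S1 = (0.1519, 0.0000, -0.0771)
S2 = (0.1795·cos120.0°, 0.1795·sin120.0°, 0.0105) = (-0.0898, 0.1555, 0.0105)
φ3=240.0°: virtual centre (-0.0404, -0.0700, -0.1182), radius l
subtract pairs → two planes through P
[-0.4834 0.3110 0.1752]·P = 0.0033;  [-0.3847 -0.1400 -0.0821]·P = -0.0085
det = 0.1873;  x = 0.0117+-0.0053z,  y = 0.0288+-0.5717z
quadratic in z: (1.3268)z²+(0.1228)z+(-0.1761)=0, √Δ=0.9744 → z ∈ {-0.4135, 0.3209}; z = -0.4135 (taking z<0)
x = 0.0139, y = 0.2652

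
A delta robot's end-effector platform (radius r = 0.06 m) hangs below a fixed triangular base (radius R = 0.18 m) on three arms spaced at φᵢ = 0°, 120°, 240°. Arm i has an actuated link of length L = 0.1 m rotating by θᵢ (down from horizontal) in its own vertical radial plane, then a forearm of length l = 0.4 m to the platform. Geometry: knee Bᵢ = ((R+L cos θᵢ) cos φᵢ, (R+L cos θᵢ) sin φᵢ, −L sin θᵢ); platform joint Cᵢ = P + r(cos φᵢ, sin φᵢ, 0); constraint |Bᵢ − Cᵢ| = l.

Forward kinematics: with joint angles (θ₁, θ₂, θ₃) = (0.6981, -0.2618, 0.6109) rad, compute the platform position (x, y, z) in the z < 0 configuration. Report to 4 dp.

(-0.0609, 0.0859, -0.3581)

arm 1 at φ=0.0°: (R−r)+L cos θ1 = 0.1966;  S1 = (0.1966, 0.0000, -0.0643)
φ2=120.0°: virtual centre (-0.1083, 0.1876, 0.0259), radius l
φ3=240.0°: virtual centre (-0.1010, -0.1749, -0.0574), radius l
|S₂|²−|S₁|² = 0.0048;  |S₃|²−|S₁|² = 0.0013
[-0.6098 0.3751 0.1803]·P = 0.0048;  [-0.5951 -0.3497 0.0138]·P = 0.0013
det = 0.4365;  x = -0.0049+0.1563z,  y = 0.0048+-0.2265z
quadratic in z: (1.0758)z²+(0.0634)z+(-0.1152)=0, √Δ=0.7070 → z ∈ {-0.3581, 0.2991}; z = -0.3581 (taking z<0)
x = -0.0609, y = 0.0859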